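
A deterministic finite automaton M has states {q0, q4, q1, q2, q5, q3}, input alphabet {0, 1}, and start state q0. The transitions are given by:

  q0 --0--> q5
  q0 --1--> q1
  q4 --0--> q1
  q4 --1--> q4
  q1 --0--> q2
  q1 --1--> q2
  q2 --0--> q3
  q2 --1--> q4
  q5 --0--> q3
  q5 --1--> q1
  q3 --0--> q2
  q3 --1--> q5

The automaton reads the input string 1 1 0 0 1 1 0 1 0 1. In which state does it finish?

q0 → q1 → q2 → q3 → q2 → q4 → q4 → q1 → q2 → q3 → q5

q5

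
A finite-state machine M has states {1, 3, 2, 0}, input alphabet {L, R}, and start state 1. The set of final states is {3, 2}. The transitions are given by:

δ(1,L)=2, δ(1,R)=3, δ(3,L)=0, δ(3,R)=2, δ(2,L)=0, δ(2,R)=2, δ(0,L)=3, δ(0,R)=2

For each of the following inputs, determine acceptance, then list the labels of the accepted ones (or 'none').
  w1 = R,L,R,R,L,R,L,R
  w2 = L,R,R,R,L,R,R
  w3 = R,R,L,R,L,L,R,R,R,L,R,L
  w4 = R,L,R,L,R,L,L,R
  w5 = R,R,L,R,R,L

w1, w2, w4

w1:
  start at 1
  read 'R': 1 → 3
  read 'L': 3 → 0
  read 'R': 0 → 2
  read 'R': 2 → 2
  read 'L': 2 → 0
  read 'R': 0 → 2
  read 'L': 2 → 0
  read 'R': 0 → 2
  end 2, accepted
w2:
  start at 1
  read 'L': 1 → 2
  read 'R': 2 → 2
  read 'R': 2 → 2
  read 'R': 2 → 2
  read 'L': 2 → 0
  read 'R': 0 → 2
  read 'R': 2 → 2
  end 2, accepted
w3:
  start at 1
  read 'R': 1 → 3
  read 'R': 3 → 2
  read 'L': 2 → 0
  read 'R': 0 → 2
  read 'L': 2 → 0
  read 'L': 0 → 3
  read 'R': 3 → 2
  read 'R': 2 → 2
  read 'R': 2 → 2
  read 'L': 2 → 0
  read 'R': 0 → 2
  read 'L': 2 → 0
  end 0, rejected
w4:
  start at 1
  read 'R': 1 → 3
  read 'L': 3 → 0
  read 'R': 0 → 2
  read 'L': 2 → 0
  read 'R': 0 → 2
  read 'L': 2 → 0
  read 'L': 0 → 3
  read 'R': 3 → 2
  end 2, accepted
w5:
  start at 1
  read 'R': 1 → 3
  read 'R': 3 → 2
  read 'L': 2 → 0
  read 'R': 0 → 2
  read 'R': 2 → 2
  read 'L': 2 → 0
  end 0, rejected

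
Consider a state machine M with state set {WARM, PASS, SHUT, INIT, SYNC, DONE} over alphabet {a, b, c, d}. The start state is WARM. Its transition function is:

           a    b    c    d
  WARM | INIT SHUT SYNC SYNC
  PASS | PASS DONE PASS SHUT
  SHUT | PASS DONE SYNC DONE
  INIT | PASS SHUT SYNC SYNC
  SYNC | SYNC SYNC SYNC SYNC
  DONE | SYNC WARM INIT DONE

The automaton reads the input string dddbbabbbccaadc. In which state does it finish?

SYNC

WARM → SYNC → SYNC → SYNC → SYNC → SYNC → SYNC → SYNC → SYNC → SYNC → SYNC → SYNC → SYNC → SYNC → SYNC → SYNC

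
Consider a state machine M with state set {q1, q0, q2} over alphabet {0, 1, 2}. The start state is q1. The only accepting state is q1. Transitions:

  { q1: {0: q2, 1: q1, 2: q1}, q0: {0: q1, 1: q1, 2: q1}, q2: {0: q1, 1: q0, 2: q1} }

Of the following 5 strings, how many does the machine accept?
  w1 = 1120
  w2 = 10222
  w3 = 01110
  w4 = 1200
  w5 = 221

3

w1: q1 → q1 → q1 → q1 → q2  → end q2, rejected
w2: q1 → q1 → q2 → q1 → q1 → q1  → end q1, accepted
w3: q1 → q2 → q0 → q1 → q1 → q2  → end q2, rejected
w4: q1 → q1 → q1 → q2 → q1  → end q1, accepted
w5: q1 → q1 → q1 → q1  → end q1, accepted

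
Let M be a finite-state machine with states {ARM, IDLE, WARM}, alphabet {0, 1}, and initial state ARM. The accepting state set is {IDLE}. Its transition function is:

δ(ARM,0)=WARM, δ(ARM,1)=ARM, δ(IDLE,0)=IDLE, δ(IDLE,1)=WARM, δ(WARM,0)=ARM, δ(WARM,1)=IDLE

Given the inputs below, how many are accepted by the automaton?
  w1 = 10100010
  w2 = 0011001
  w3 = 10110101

w1: Trace: ARM -1-> ARM -0-> WARM -1-> IDLE -0-> IDLE -0-> IDLE -0-> IDLE -1-> WARM -0-> ARM  → end ARM, rejected
w2: Trace: ARM -0-> WARM -0-> ARM -1-> ARM -1-> ARM -0-> WARM -0-> ARM -1-> ARM  → end ARM, rejected
w3: Trace: ARM -1-> ARM -0-> WARM -1-> IDLE -1-> WARM -0-> ARM -1-> ARM -0-> WARM -1-> IDLE  → end IDLE, accepted

1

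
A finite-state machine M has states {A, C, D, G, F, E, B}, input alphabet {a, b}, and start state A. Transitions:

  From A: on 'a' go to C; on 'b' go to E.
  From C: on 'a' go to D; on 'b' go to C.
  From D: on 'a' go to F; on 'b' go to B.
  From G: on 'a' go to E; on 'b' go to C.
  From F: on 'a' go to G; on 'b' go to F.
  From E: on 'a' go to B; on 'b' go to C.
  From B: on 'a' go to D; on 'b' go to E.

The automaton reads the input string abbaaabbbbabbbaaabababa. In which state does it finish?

A → C → C → C → D → F → G → C → C → C → C → D → B → E → C → D → F → G → C → D → B → D → B → D

D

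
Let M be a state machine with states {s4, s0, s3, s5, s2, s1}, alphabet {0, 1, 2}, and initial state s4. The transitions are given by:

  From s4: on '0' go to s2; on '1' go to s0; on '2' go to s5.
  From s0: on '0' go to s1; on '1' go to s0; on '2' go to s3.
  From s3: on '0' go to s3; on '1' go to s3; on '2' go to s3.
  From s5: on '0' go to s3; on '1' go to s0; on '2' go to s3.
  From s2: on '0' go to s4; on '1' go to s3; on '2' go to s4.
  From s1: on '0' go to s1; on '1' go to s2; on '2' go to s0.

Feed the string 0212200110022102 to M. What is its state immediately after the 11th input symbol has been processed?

s3

start at s4
read '0': s4 → s2
read '2': s2 → s4
read '1': s4 → s0
read '2': s0 → s3
read '2': s3 → s3
read '0': s3 → s3
read '0': s3 → s3
read '1': s3 → s3
read '1': s3 → s3
read '0': s3 → s3
read '0': s3 → s3
After 11 symbols: s3.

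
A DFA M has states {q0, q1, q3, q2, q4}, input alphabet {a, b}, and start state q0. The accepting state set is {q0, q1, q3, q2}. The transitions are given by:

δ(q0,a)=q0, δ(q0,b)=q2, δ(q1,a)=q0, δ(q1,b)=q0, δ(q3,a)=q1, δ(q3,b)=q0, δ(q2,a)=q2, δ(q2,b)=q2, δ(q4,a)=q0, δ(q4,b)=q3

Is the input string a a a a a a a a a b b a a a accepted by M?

Trace: q0 -a-> q0 -a-> q0 -a-> q0 -a-> q0 -a-> q0 -a-> q0 -a-> q0 -a-> q0 -a-> q0 -b-> q2 -b-> q2 -a-> q2 -a-> q2 -a-> q2
End state q2 is accepting.

Yes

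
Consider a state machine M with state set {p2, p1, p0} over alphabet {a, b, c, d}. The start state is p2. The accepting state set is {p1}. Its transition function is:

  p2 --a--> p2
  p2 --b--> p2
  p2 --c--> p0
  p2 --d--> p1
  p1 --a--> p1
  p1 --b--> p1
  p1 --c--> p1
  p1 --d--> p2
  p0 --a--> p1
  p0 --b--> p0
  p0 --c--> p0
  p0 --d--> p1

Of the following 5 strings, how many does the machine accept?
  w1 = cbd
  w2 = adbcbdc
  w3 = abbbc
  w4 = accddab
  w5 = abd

w1: Trace: p2 -c-> p0 -b-> p0 -d-> p1  → end p1, accepted
w2: Trace: p2 -a-> p2 -d-> p1 -b-> p1 -c-> p1 -b-> p1 -d-> p2 -c-> p0  → end p0, rejected
w3: Trace: p2 -a-> p2 -b-> p2 -b-> p2 -b-> p2 -c-> p0  → end p0, rejected
w4: Trace: p2 -a-> p2 -c-> p0 -c-> p0 -d-> p1 -d-> p2 -a-> p2 -b-> p2  → end p2, rejected
w5: Trace: p2 -a-> p2 -b-> p2 -d-> p1  → end p1, accepted

2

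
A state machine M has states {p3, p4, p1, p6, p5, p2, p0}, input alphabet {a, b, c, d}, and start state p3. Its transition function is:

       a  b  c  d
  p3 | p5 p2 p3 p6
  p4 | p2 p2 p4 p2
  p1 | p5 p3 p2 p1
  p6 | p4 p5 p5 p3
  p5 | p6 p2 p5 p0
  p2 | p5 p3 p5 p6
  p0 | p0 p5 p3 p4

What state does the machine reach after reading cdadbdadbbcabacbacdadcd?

start at p3
read 'c': p3 → p3
read 'd': p3 → p6
read 'a': p6 → p4
read 'd': p4 → p2
read 'b': p2 → p3
read 'd': p3 → p6
read 'a': p6 → p4
read 'd': p4 → p2
read 'b': p2 → p3
read 'b': p3 → p2
read 'c': p2 → p5
read 'a': p5 → p6
read 'b': p6 → p5
read 'a': p5 → p6
read 'c': p6 → p5
read 'b': p5 → p2
read 'a': p2 → p5
read 'c': p5 → p5
read 'd': p5 → p0
read 'a': p0 → p0
read 'd': p0 → p4
read 'c': p4 → p4
read 'd': p4 → p2

p2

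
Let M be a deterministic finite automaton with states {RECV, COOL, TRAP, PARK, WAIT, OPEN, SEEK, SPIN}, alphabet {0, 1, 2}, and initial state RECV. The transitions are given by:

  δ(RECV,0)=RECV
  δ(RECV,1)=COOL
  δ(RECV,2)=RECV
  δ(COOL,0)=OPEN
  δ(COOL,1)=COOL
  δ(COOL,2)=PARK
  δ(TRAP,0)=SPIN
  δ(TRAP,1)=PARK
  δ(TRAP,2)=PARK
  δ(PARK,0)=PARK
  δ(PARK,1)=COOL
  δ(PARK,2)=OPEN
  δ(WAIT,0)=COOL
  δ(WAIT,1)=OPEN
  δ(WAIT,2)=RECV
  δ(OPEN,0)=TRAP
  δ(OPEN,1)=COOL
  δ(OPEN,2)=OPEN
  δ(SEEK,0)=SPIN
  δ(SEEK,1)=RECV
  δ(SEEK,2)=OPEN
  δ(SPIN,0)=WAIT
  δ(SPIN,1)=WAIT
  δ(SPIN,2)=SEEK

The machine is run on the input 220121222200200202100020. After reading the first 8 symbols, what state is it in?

RECV → RECV → RECV → RECV → COOL → PARK → COOL → PARK → OPEN
After 8 symbols: OPEN.

OPEN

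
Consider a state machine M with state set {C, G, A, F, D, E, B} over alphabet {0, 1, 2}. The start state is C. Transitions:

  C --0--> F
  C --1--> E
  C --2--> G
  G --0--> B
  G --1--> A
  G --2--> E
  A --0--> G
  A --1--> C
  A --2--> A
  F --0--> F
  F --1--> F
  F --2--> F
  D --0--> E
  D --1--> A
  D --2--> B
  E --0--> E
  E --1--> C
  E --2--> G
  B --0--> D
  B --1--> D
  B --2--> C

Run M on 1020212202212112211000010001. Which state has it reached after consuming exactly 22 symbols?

E

Trace: C -1-> E -0-> E -2-> G -0-> B -2-> C -1-> E -2-> G -2-> E -0-> E -2-> G -2-> E -1-> C -2-> G -1-> A -1-> C -2-> G -2-> E -1-> C -1-> E -0-> E -0-> E -0-> E
After 22 symbols: E.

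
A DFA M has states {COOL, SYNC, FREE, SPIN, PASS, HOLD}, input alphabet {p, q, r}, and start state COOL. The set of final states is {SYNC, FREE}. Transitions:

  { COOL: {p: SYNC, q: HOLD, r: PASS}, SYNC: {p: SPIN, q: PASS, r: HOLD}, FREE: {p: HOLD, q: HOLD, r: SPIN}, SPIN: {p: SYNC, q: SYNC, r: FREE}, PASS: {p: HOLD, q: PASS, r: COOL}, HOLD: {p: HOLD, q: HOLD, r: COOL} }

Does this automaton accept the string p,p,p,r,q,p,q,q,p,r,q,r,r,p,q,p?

No

COOL → SYNC → SPIN → SYNC → HOLD → HOLD → HOLD → HOLD → HOLD → HOLD → COOL → HOLD → COOL → PASS → HOLD → HOLD → HOLD
End state HOLD is not accepting.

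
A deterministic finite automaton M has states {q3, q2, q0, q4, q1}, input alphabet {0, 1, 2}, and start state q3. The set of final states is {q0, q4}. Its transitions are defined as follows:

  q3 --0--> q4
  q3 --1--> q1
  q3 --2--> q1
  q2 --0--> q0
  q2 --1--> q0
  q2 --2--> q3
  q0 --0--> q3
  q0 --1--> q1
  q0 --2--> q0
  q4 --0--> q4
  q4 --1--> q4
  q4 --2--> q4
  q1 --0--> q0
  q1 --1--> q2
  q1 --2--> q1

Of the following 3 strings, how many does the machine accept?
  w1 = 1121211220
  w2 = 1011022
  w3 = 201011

1

w1: q3 → q1 → q2 → q3 → q1 → q1 → q2 → q0 → q0 → q0 → q3  → end q3, rejected
w2: q3 → q1 → q0 → q1 → q2 → q0 → q0 → q0  → end q0, accepted
w3: q3 → q1 → q0 → q1 → q0 → q1 → q2  → end q2, rejected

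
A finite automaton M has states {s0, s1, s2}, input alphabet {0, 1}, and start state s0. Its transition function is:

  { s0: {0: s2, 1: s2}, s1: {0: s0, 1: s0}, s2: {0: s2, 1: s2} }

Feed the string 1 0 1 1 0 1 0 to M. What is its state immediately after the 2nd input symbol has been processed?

s2

Trace: s0 -1-> s2 -0-> s2
After 2 symbols: s2.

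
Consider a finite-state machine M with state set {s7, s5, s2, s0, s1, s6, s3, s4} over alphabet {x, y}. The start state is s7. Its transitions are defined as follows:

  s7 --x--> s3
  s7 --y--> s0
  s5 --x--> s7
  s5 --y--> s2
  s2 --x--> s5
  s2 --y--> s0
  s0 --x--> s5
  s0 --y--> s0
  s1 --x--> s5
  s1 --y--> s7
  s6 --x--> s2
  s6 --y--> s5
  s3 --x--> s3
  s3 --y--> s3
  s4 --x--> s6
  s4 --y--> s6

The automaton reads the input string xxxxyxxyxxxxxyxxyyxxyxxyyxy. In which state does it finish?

Trace: s7 -x-> s3 -x-> s3 -x-> s3 -x-> s3 -y-> s3 -x-> s3 -x-> s3 -y-> s3 -x-> s3 -x-> s3 -x-> s3 -x-> s3 -x-> s3 -y-> s3 -x-> s3 -x-> s3 -y-> s3 -y-> s3 -x-> s3 -x-> s3 -y-> s3 -x-> s3 -x-> s3 -y-> s3 -y-> s3 -x-> s3 -y-> s3

s3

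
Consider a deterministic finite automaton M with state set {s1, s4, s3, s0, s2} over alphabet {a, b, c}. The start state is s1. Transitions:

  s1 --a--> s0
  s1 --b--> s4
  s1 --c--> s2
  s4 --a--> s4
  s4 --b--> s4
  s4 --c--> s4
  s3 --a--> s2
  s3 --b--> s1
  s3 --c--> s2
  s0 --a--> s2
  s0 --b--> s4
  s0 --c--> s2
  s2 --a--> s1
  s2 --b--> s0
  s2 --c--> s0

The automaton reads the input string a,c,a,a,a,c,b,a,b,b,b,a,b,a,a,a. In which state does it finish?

start at s1
read 'a': s1 → s0
read 'c': s0 → s2
read 'a': s2 → s1
read 'a': s1 → s0
read 'a': s0 → s2
read 'c': s2 → s0
read 'b': s0 → s4
read 'a': s4 → s4
read 'b': s4 → s4
read 'b': s4 → s4
read 'b': s4 → s4
read 'a': s4 → s4
read 'b': s4 → s4
read 'a': s4 → s4
read 'a': s4 → s4
read 'a': s4 → s4

s4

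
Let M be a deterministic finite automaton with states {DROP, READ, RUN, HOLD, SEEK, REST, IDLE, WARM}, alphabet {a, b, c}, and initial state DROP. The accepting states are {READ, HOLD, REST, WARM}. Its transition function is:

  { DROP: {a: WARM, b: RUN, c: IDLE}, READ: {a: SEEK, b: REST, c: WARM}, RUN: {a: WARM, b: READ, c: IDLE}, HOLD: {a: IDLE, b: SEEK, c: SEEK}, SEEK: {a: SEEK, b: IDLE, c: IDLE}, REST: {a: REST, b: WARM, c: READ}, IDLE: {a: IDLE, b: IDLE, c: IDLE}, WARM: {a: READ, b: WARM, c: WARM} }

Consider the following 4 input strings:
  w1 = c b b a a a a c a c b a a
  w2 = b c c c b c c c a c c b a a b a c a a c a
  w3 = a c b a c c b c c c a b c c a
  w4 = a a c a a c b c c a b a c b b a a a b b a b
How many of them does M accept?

w1:
  start at DROP
  read 'c': DROP → IDLE
  read 'b': IDLE → IDLE
  read 'b': IDLE → IDLE
  read 'a': IDLE → IDLE
  read 'a': IDLE → IDLE
  read 'a': IDLE → IDLE
  read 'a': IDLE → IDLE
  read 'c': IDLE → IDLE
  read 'a': IDLE → IDLE
  read 'c': IDLE → IDLE
  read 'b': IDLE → IDLE
  read 'a': IDLE → IDLE
  read 'a': IDLE → IDLE
  end IDLE, rejected
w2:
  start at DROP
  read 'b': DROP → RUN
  read 'c': RUN → IDLE
  read 'c': IDLE → IDLE
  read 'c': IDLE → IDLE
  read 'b': IDLE → IDLE
  read 'c': IDLE → IDLE
  read 'c': IDLE → IDLE
  read 'c': IDLE → IDLE
  read 'a': IDLE → IDLE
  read 'c': IDLE → IDLE
  read 'c': IDLE → IDLE
  read 'b': IDLE → IDLE
  read 'a': IDLE → IDLE
  read 'a': IDLE → IDLE
  read 'b': IDLE → IDLE
  read 'a': IDLE → IDLE
  read 'c': IDLE → IDLE
  read 'a': IDLE → IDLE
  read 'a': IDLE → IDLE
  read 'c': IDLE → IDLE
  read 'a': IDLE → IDLE
  end IDLE, rejected
w3:
  start at DROP
  read 'a': DROP → WARM
  read 'c': WARM → WARM
  read 'b': WARM → WARM
  read 'a': WARM → READ
  read 'c': READ → WARM
  read 'c': WARM → WARM
  read 'b': WARM → WARM
  read 'c': WARM → WARM
  read 'c': WARM → WARM
  read 'c': WARM → WARM
  read 'a': WARM → READ
  read 'b': READ → REST
  read 'c': REST → READ
  read 'c': READ → WARM
  read 'a': WARM → READ
  end READ, accepted
w4:
  start at DROP
  read 'a': DROP → WARM
  read 'a': WARM → READ
  read 'c': READ → WARM
  read 'a': WARM → READ
  read 'a': READ → SEEK
  read 'c': SEEK → IDLE
  read 'b': IDLE → IDLE
  read 'c': IDLE → IDLE
  read 'c': IDLE → IDLE
  read 'a': IDLE → IDLE
  read 'b': IDLE → IDLE
  read 'a': IDLE → IDLE
  read 'c': IDLE → IDLE
  read 'b': IDLE → IDLE
  read 'b': IDLE → IDLE
  read 'a': IDLE → IDLE
  read 'a': IDLE → IDLE
  read 'a': IDLE → IDLE
  read 'b': IDLE → IDLE
  read 'b': IDLE → IDLE
  read 'a': IDLE → IDLE
  read 'b': IDLE → IDLE
  end IDLE, rejected

1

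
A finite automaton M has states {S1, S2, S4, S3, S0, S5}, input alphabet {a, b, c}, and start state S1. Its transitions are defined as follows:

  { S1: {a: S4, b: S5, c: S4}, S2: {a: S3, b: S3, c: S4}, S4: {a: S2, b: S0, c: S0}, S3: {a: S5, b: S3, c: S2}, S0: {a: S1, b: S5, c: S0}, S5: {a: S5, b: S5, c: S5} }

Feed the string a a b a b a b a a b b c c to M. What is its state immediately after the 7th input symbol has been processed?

S5

S1 → S4 → S2 → S3 → S5 → S5 → S5 → S5
After 7 symbols: S5.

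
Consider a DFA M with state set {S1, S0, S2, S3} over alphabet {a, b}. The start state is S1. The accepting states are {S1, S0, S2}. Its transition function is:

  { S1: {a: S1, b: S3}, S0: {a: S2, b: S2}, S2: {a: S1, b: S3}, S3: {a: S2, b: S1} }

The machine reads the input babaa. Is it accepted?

Yes

start at S1
read 'b': S1 → S3
read 'a': S3 → S2
read 'b': S2 → S3
read 'a': S3 → S2
read 'a': S2 → S1
End state S1 is accepting.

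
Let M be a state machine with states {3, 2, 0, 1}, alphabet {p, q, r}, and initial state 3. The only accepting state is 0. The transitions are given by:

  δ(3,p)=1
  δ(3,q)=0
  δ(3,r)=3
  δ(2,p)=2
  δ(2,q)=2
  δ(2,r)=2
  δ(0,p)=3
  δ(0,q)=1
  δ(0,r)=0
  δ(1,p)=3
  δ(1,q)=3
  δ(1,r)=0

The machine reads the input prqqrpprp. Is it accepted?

No

start at 3
read 'p': 3 → 1
read 'r': 1 → 0
read 'q': 0 → 1
read 'q': 1 → 3
read 'r': 3 → 3
read 'p': 3 → 1
read 'p': 1 → 3
read 'r': 3 → 3
read 'p': 3 → 1
End state 1 is not accepting.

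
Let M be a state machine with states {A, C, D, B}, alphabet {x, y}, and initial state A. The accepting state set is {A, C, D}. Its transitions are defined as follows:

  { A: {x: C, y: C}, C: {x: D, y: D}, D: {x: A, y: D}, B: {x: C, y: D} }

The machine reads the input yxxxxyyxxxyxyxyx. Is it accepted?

Yes

A → C → D → A → C → D → D → D → A → C → D → D → A → C → D → D → A
End state A is accepting.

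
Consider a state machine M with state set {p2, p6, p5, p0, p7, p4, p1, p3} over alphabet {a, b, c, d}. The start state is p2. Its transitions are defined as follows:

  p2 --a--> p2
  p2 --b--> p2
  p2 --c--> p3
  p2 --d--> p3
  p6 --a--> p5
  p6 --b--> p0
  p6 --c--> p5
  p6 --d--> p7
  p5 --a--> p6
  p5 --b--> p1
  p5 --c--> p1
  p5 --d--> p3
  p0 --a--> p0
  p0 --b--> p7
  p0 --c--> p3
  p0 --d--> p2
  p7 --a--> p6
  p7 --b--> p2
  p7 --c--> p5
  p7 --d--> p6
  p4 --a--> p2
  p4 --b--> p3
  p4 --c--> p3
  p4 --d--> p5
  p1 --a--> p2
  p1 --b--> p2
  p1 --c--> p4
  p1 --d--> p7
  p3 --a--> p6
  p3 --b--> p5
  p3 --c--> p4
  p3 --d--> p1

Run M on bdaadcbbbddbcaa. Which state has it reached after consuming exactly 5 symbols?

Trace: p2 -b-> p2 -d-> p3 -a-> p6 -a-> p5 -d-> p3
After 5 symbols: p3.

p3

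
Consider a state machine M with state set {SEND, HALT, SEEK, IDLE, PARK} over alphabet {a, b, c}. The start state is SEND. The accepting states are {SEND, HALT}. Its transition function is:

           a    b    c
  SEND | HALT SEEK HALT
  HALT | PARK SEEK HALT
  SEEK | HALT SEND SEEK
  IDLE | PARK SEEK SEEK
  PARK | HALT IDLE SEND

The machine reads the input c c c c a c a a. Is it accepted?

No

Trace: SEND -c-> HALT -c-> HALT -c-> HALT -c-> HALT -a-> PARK -c-> SEND -a-> HALT -a-> PARK
End state PARK is not accepting.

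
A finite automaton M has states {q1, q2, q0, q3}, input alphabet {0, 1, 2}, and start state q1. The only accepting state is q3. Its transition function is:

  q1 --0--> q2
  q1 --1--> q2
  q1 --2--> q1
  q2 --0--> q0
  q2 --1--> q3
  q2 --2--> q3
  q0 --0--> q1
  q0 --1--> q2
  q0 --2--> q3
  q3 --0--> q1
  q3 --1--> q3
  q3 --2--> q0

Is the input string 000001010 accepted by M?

No

start at q1
read '0': q1 → q2
read '0': q2 → q0
read '0': q0 → q1
read '0': q1 → q2
read '0': q2 → q0
read '1': q0 → q2
read '0': q2 → q0
read '1': q0 → q2
read '0': q2 → q0
End state q0 is not accepting.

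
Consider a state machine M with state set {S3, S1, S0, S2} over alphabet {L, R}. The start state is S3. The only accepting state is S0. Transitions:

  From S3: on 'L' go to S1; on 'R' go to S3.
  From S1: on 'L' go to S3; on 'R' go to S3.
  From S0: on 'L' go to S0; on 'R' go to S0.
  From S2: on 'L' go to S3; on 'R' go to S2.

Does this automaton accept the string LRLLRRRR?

S3 → S1 → S3 → S1 → S3 → S3 → S3 → S3 → S3
End state S3 is not accepting.

No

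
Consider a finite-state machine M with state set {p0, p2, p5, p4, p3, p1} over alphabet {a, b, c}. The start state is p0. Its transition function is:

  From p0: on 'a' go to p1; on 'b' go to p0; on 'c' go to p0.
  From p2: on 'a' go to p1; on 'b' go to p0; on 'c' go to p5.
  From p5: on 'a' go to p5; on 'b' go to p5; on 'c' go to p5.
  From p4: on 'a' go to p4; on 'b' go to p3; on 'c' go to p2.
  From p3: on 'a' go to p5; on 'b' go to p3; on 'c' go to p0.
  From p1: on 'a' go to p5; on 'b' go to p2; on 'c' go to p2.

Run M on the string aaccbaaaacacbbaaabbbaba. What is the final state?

p5

p0 → p1 → p5 → p5 → p5 → p5 → p5 → p5 → p5 → p5 → p5 → p5 → p5 → p5 → p5 → p5 → p5 → p5 → p5 → p5 → p5 → p5 → p5 → p5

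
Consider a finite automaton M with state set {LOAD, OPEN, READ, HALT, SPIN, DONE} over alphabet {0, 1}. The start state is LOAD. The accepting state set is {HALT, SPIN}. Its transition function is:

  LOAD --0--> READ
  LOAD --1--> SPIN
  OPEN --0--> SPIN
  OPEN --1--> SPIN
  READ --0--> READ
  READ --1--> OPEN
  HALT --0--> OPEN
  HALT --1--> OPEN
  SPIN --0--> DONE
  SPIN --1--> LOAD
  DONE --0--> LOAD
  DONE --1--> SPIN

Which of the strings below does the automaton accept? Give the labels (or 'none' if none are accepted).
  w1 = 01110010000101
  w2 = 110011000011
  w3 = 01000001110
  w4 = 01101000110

w2

w1: Trace: LOAD -0-> READ -1-> OPEN -1-> SPIN -1-> LOAD -0-> READ -0-> READ -1-> OPEN -0-> SPIN -0-> DONE -0-> LOAD -0-> READ -1-> OPEN -0-> SPIN -1-> LOAD  → end LOAD, rejected
w2: Trace: LOAD -1-> SPIN -1-> LOAD -0-> READ -0-> READ -1-> OPEN -1-> SPIN -0-> DONE -0-> LOAD -0-> READ -0-> READ -1-> OPEN -1-> SPIN  → end SPIN, accepted
w3: Trace: LOAD -0-> READ -1-> OPEN -0-> SPIN -0-> DONE -0-> LOAD -0-> READ -0-> READ -1-> OPEN -1-> SPIN -1-> LOAD -0-> READ  → end READ, rejected
w4: Trace: LOAD -0-> READ -1-> OPEN -1-> SPIN -0-> DONE -1-> SPIN -0-> DONE -0-> LOAD -0-> READ -1-> OPEN -1-> SPIN -0-> DONE  → end DONE, rejected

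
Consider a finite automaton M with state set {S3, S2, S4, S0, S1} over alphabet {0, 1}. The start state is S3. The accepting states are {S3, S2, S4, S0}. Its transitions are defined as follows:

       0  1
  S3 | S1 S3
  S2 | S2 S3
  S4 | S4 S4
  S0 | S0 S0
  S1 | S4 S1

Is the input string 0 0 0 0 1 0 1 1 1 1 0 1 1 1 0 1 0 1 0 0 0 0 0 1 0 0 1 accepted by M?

S3 → S1 → S4 → S4 → S4 → S4 → S4 → S4 → S4 → S4 → S4 → S4 → S4 → S4 → S4 → S4 → S4 → S4 → S4 → S4 → S4 → S4 → S4 → S4 → S4 → S4 → S4 → S4
End state S4 is accepting.

Yes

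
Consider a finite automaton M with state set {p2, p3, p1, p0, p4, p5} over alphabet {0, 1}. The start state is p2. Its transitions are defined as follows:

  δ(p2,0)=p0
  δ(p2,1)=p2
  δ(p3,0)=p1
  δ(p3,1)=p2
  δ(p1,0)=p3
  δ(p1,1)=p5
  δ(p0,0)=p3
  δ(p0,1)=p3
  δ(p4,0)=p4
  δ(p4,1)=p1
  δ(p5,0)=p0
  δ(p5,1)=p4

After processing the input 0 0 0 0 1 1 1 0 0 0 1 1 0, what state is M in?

p4

Trace: p2 -0-> p0 -0-> p3 -0-> p1 -0-> p3 -1-> p2 -1-> p2 -1-> p2 -0-> p0 -0-> p3 -0-> p1 -1-> p5 -1-> p4 -0-> p4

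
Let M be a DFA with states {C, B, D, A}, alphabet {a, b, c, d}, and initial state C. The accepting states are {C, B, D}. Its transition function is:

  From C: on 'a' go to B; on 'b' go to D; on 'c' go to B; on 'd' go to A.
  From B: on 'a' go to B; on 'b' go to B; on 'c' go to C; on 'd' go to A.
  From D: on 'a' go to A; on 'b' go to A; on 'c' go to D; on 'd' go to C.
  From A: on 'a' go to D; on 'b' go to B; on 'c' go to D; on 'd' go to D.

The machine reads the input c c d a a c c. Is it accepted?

Trace: C -c-> B -c-> C -d-> A -a-> D -a-> A -c-> D -c-> D
End state D is accepting.

Yes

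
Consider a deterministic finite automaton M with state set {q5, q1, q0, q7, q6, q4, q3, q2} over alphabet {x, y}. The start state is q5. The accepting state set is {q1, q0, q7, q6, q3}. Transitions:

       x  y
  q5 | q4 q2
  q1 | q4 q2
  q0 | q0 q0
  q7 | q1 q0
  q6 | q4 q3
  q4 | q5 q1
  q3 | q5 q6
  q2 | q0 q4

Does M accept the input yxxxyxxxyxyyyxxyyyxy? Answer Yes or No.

Yes

q5 → q2 → q0 → q0 → q0 → q0 → q0 → q0 → q0 → q0 → q0 → q0 → q0 → q0 → q0 → q0 → q0 → q0 → q0 → q0 → q0
End state q0 is accepting.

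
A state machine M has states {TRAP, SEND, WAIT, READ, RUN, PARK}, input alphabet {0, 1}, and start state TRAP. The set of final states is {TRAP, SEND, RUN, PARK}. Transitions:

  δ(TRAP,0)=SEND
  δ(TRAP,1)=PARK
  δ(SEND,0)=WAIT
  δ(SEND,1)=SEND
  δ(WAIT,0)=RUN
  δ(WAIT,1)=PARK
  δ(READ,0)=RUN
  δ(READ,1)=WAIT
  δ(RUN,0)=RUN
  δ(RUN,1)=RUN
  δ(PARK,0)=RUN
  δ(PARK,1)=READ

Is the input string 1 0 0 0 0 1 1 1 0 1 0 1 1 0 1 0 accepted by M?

start at TRAP
read '1': TRAP → PARK
read '0': PARK → RUN
read '0': RUN → RUN
read '0': RUN → RUN
read '0': RUN → RUN
read '1': RUN → RUN
read '1': RUN → RUN
read '1': RUN → RUN
read '0': RUN → RUN
read '1': RUN → RUN
read '0': RUN → RUN
read '1': RUN → RUN
read '1': RUN → RUN
read '0': RUN → RUN
read '1': RUN → RUN
read '0': RUN → RUN
End state RUN is accepting.

Yes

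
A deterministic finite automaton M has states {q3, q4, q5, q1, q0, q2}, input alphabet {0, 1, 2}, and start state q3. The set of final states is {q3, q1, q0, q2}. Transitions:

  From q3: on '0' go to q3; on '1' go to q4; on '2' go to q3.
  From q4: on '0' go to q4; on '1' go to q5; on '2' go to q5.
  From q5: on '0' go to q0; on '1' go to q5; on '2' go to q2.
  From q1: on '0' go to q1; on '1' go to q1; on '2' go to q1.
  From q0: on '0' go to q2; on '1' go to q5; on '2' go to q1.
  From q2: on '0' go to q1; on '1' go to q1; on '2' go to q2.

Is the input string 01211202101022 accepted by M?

Trace: q3 -0-> q3 -1-> q4 -2-> q5 -1-> q5 -1-> q5 -2-> q2 -0-> q1 -2-> q1 -1-> q1 -0-> q1 -1-> q1 -0-> q1 -2-> q1 -2-> q1
End state q1 is accepting.

Yes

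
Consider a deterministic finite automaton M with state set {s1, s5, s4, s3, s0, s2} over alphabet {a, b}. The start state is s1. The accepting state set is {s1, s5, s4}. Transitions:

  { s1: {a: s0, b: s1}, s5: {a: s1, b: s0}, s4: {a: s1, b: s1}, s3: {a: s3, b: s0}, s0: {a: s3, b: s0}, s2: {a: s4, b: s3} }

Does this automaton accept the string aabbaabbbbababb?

s1 → s0 → s3 → s0 → s0 → s3 → s3 → s0 → s0 → s0 → s0 → s3 → s0 → s3 → s0 → s0
End state s0 is not accepting.

No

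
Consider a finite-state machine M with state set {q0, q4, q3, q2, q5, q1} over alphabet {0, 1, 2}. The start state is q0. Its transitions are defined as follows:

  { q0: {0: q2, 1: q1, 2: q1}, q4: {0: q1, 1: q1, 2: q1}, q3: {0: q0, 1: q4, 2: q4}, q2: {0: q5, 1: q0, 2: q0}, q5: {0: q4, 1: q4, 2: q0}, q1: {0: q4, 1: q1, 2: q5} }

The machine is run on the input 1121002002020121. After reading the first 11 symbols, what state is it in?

q4

q0 → q1 → q1 → q5 → q4 → q1 → q4 → q1 → q4 → q1 → q5 → q4
After 11 symbols: q4.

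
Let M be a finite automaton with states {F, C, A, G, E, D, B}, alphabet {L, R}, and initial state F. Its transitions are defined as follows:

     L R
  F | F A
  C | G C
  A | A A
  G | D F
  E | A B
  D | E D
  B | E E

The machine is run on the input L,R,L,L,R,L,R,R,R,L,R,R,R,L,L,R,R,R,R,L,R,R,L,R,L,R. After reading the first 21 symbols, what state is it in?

Trace: F -L-> F -R-> A -L-> A -L-> A -R-> A -L-> A -R-> A -R-> A -R-> A -L-> A -R-> A -R-> A -R-> A -L-> A -L-> A -R-> A -R-> A -R-> A -R-> A -L-> A -R-> A
After 21 symbols: A.

A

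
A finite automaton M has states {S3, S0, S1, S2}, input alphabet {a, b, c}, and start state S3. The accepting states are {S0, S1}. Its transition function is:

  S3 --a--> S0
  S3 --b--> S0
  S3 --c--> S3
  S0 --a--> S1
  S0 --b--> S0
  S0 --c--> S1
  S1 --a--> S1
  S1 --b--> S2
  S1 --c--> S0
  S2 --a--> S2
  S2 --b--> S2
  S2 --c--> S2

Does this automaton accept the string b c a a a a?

Yes

Trace: S3 -b-> S0 -c-> S1 -a-> S1 -a-> S1 -a-> S1 -a-> S1
End state S1 is accepting.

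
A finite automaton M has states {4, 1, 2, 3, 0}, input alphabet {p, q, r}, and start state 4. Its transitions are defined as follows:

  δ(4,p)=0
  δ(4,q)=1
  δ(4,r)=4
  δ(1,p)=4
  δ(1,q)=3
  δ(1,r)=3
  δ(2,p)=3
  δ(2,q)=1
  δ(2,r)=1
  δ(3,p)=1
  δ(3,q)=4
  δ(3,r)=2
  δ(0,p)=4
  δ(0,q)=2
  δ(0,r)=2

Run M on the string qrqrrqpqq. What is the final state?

3

Trace: 4 -q-> 1 -r-> 3 -q-> 4 -r-> 4 -r-> 4 -q-> 1 -p-> 4 -q-> 1 -q-> 3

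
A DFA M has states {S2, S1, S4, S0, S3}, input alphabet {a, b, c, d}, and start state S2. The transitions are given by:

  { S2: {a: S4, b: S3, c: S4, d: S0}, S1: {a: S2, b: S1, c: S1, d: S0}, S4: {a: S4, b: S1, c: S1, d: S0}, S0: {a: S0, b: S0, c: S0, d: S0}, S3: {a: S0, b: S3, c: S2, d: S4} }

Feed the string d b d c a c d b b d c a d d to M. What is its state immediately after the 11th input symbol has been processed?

Trace: S2 -d-> S0 -b-> S0 -d-> S0 -c-> S0 -a-> S0 -c-> S0 -d-> S0 -b-> S0 -b-> S0 -d-> S0 -c-> S0
After 11 symbols: S0.

S0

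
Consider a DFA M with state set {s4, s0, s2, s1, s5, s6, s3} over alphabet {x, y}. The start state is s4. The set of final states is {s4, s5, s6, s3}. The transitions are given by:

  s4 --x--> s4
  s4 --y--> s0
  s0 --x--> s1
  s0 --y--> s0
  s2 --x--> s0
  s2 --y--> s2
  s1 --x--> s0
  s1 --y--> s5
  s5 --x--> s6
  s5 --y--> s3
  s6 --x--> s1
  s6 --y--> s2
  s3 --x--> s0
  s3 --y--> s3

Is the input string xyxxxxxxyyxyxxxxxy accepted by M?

No

s4 → s4 → s0 → s1 → s0 → s1 → s0 → s1 → s0 → s0 → s0 → s1 → s5 → s6 → s1 → s0 → s1 → s0 → s0
End state s0 is not accepting.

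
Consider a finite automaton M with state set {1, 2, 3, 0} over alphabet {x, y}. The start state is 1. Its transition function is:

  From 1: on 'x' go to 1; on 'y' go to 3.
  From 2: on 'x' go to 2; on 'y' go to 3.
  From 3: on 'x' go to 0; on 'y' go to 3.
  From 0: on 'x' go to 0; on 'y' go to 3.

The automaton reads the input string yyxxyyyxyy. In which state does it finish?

Trace: 1 -y-> 3 -y-> 3 -x-> 0 -x-> 0 -y-> 3 -y-> 3 -y-> 3 -x-> 0 -y-> 3 -y-> 3

3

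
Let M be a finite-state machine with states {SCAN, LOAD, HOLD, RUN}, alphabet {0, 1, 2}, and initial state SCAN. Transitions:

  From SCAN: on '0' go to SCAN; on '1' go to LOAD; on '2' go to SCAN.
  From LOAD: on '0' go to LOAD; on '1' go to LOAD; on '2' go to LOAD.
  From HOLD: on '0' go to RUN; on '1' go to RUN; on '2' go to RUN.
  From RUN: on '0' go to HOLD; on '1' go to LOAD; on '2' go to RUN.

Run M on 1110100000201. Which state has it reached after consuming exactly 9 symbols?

LOAD

SCAN → LOAD → LOAD → LOAD → LOAD → LOAD → LOAD → LOAD → LOAD → LOAD
After 9 symbols: LOAD.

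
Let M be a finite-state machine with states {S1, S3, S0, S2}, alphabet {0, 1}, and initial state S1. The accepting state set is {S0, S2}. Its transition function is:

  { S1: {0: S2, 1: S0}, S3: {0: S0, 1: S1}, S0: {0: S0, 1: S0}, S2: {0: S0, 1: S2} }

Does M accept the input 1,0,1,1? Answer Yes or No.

Yes

start at S1
read '1': S1 → S0
read '0': S0 → S0
read '1': S0 → S0
read '1': S0 → S0
End state S0 is accepting.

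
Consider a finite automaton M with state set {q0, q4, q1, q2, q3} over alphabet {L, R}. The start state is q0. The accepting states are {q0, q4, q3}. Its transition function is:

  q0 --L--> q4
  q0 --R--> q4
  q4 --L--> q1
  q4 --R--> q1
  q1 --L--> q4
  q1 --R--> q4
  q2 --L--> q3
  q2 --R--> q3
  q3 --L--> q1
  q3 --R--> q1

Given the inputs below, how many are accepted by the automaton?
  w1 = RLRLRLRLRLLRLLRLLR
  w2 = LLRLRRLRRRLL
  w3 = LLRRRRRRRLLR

w1: q0 → q4 → q1 → q4 → q1 → q4 → q1 → q4 → q1 → q4 → q1 → q4 → q1 → q4 → q1 → q4 → q1 → q4 → q1  → end q1, rejected
w2: q0 → q4 → q1 → q4 → q1 → q4 → q1 → q4 → q1 → q4 → q1 → q4 → q1  → end q1, rejected
w3: q0 → q4 → q1 → q4 → q1 → q4 → q1 → q4 → q1 → q4 → q1 → q4 → q1  → end q1, rejected

0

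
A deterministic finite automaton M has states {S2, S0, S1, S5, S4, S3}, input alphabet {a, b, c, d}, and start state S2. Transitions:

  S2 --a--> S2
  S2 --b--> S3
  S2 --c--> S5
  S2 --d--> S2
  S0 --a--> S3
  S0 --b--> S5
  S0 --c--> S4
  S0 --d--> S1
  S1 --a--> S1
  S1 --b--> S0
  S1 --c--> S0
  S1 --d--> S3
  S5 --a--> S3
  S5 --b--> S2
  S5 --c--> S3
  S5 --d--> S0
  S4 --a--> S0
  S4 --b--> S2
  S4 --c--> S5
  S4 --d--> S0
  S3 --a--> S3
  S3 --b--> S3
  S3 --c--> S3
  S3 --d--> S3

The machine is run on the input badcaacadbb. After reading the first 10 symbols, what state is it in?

S3

start at S2
read 'b': S2 → S3
read 'a': S3 → S3
read 'd': S3 → S3
read 'c': S3 → S3
read 'a': S3 → S3
read 'a': S3 → S3
read 'c': S3 → S3
read 'a': S3 → S3
read 'd': S3 → S3
read 'b': S3 → S3
After 10 symbols: S3.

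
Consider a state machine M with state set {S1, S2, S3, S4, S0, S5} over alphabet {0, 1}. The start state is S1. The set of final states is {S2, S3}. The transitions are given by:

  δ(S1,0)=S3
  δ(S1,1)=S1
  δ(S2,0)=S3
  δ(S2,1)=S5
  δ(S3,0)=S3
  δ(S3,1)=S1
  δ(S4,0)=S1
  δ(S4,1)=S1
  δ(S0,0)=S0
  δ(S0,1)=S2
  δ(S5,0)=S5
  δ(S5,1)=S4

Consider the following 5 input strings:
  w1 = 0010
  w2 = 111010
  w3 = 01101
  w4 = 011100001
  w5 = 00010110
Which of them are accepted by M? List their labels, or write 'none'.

w1:
  start at S1
  read '0': S1 → S3
  read '0': S3 → S3
  read '1': S3 → S1
  read '0': S1 → S3
  end S3, accepted
w2:
  start at S1
  read '1': S1 → S1
  read '1': S1 → S1
  read '1': S1 → S1
  read '0': S1 → S3
  read '1': S3 → S1
  read '0': S1 → S3
  end S3, accepted
w3:
  start at S1
  read '0': S1 → S3
  read '1': S3 → S1
  read '1': S1 → S1
  read '0': S1 → S3
  read '1': S3 → S1
  end S1, rejected
w4:
  start at S1
  read '0': S1 → S3
  read '1': S3 → S1
  read '1': S1 → S1
  read '1': S1 → S1
  read '0': S1 → S3
  read '0': S3 → S3
  read '0': S3 → S3
  read '0': S3 → S3
  read '1': S3 → S1
  end S1, rejected
w5:
  start at S1
  read '0': S1 → S3
  read '0': S3 → S3
  read '0': S3 → S3
  read '1': S3 → S1
  read '0': S1 → S3
  read '1': S3 → S1
  read '1': S1 → S1
  read '0': S1 → S3
  end S3, accepted

w1, w2, w5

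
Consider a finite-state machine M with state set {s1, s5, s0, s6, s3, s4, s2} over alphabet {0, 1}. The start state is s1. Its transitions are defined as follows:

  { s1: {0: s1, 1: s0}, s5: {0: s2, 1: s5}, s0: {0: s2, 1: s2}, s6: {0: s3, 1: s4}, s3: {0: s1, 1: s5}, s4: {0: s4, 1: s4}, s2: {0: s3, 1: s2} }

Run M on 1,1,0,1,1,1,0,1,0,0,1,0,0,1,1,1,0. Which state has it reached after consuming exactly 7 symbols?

s2

s1 → s0 → s2 → s3 → s5 → s5 → s5 → s2
After 7 symbols: s2.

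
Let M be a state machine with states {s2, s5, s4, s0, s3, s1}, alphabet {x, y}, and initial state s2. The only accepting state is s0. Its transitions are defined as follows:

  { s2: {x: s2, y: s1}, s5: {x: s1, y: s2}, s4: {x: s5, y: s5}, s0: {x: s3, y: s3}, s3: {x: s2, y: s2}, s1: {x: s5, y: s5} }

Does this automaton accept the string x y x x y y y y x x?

Trace: s2 -x-> s2 -y-> s1 -x-> s5 -x-> s1 -y-> s5 -y-> s2 -y-> s1 -y-> s5 -x-> s1 -x-> s5
End state s5 is not accepting.

No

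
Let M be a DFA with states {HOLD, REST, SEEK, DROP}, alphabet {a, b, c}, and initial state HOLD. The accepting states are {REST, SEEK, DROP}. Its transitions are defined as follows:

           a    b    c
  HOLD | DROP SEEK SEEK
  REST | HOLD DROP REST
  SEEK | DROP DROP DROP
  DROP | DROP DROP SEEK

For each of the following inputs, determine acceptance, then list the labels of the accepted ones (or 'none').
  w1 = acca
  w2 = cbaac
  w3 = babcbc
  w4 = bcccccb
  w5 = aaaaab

w1:
  start at HOLD
  read 'a': HOLD → DROP
  read 'c': DROP → SEEK
  read 'c': SEEK → DROP
  read 'a': DROP → DROP
  end DROP, accepted
w2:
  start at HOLD
  read 'c': HOLD → SEEK
  read 'b': SEEK → DROP
  read 'a': DROP → DROP
  read 'a': DROP → DROP
  read 'c': DROP → SEEK
  end SEEK, accepted
w3:
  start at HOLD
  read 'b': HOLD → SEEK
  read 'a': SEEK → DROP
  read 'b': DROP → DROP
  read 'c': DROP → SEEK
  read 'b': SEEK → DROP
  read 'c': DROP → SEEK
  end SEEK, accepted
w4:
  start at HOLD
  read 'b': HOLD → SEEK
  read 'c': SEEK → DROP
  read 'c': DROP → SEEK
  read 'c': SEEK → DROP
  read 'c': DROP → SEEK
  read 'c': SEEK → DROP
  read 'b': DROP → DROP
  end DROP, accepted
w5:
  start at HOLD
  read 'a': HOLD → DROP
  read 'a': DROP → DROP
  read 'a': DROP → DROP
  read 'a': DROP → DROP
  read 'a': DROP → DROP
  read 'b': DROP → DROP
  end DROP, accepted

w1, w2, w3, w4, w5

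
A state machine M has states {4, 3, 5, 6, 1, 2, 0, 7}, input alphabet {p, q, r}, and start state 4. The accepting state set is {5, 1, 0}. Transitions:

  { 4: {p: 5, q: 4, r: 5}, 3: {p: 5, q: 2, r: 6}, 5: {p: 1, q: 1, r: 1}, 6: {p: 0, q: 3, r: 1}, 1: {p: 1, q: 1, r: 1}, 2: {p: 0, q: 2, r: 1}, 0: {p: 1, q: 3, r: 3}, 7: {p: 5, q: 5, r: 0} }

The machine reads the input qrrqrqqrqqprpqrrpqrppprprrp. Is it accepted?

start at 4
read 'q': 4 → 4
read 'r': 4 → 5
read 'r': 5 → 1
read 'q': 1 → 1
read 'r': 1 → 1
read 'q': 1 → 1
read 'q': 1 → 1
read 'r': 1 → 1
read 'q': 1 → 1
read 'q': 1 → 1
read 'p': 1 → 1
read 'r': 1 → 1
read 'p': 1 → 1
read 'q': 1 → 1
read 'r': 1 → 1
read 'r': 1 → 1
read 'p': 1 → 1
read 'q': 1 → 1
read 'r': 1 → 1
read 'p': 1 → 1
read 'p': 1 → 1
read 'p': 1 → 1
read 'r': 1 → 1
read 'p': 1 → 1
read 'r': 1 → 1
read 'r': 1 → 1
read 'p': 1 → 1
End state 1 is accepting.

Yes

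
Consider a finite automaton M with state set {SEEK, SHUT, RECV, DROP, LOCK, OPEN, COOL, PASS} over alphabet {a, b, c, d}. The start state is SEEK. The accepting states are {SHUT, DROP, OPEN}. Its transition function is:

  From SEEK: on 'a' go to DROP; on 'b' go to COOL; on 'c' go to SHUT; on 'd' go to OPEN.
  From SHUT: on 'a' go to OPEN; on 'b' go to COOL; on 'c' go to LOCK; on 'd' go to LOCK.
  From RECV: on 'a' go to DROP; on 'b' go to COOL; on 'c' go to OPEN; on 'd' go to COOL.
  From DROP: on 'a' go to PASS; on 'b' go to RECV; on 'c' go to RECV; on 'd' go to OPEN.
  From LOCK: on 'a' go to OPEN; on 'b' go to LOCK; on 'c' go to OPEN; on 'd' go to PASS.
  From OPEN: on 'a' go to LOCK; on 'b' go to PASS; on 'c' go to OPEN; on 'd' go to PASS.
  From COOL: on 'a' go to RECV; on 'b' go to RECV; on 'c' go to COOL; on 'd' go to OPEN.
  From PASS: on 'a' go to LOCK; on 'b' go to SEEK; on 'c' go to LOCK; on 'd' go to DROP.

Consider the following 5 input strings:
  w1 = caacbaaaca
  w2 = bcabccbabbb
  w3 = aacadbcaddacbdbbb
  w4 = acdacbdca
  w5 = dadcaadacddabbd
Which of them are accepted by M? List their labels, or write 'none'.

w4, w5

w1:
  start at SEEK
  read 'c': SEEK → SHUT
  read 'a': SHUT → OPEN
  read 'a': OPEN → LOCK
  read 'c': LOCK → OPEN
  read 'b': OPEN → PASS
  read 'a': PASS → LOCK
  read 'a': LOCK → OPEN
  read 'a': OPEN → LOCK
  read 'c': LOCK → OPEN
  read 'a': OPEN → LOCK
  end LOCK, rejected
w2:
  start at SEEK
  read 'b': SEEK → COOL
  read 'c': COOL → COOL
  read 'a': COOL → RECV
  read 'b': RECV → COOL
  read 'c': COOL → COOL
  read 'c': COOL → COOL
  read 'b': COOL → RECV
  read 'a': RECV → DROP
  read 'b': DROP → RECV
  read 'b': RECV → COOL
  read 'b': COOL → RECV
  end RECV, rejected
w3:
  start at SEEK
  read 'a': SEEK → DROP
  read 'a': DROP → PASS
  read 'c': PASS → LOCK
  read 'a': LOCK → OPEN
  read 'd': OPEN → PASS
  read 'b': PASS → SEEK
  read 'c': SEEK → SHUT
  read 'a': SHUT → OPEN
  read 'd': OPEN → PASS
  read 'd': PASS → DROP
  read 'a': DROP → PASS
  read 'c': PASS → LOCK
  read 'b': LOCK → LOCK
  read 'd': LOCK → PASS
  read 'b': PASS → SEEK
  read 'b': SEEK → COOL
  read 'b': COOL → RECV
  end RECV, rejected
w4:
  start at SEEK
  read 'a': SEEK → DROP
  read 'c': DROP → RECV
  read 'd': RECV → COOL
  read 'a': COOL → RECV
  read 'c': RECV → OPEN
  read 'b': OPEN → PASS
  read 'd': PASS → DROP
  read 'c': DROP → RECV
  read 'a': RECV → DROP
  end DROP, accepted
w5:
  start at SEEK
  read 'd': SEEK → OPEN
  read 'a': OPEN → LOCK
  read 'd': LOCK → PASS
  read 'c': PASS → LOCK
  read 'a': LOCK → OPEN
  read 'a': OPEN → LOCK
  read 'd': LOCK → PASS
  read 'a': PASS → LOCK
  read 'c': LOCK → OPEN
  read 'd': OPEN → PASS
  read 'd': PASS → DROP
  read 'a': DROP → PASS
  read 'b': PASS → SEEK
  read 'b': SEEK → COOL
  read 'd': COOL → OPEN
  end OPEN, accepted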